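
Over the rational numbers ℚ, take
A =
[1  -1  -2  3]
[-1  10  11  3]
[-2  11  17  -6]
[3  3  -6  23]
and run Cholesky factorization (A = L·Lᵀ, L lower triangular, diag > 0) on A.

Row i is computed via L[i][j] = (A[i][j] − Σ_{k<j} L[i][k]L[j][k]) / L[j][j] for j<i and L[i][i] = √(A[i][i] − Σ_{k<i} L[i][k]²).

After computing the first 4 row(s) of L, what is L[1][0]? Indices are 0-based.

Step 1: L[0][0] = √(1) = 1.
  L[1][0] = (-1) / L[0][0] = -1.
Step 2: L[1][1] = √(9) = 3.
  L[2][0] = (-2) / L[0][0] = -2.
  L[2][1] = (9) / L[1][1] = 3.
Step 3: L[2][2] = √(4) = 2.
  L[3][0] = (3) / L[0][0] = 3.
  L[3][1] = (6) / L[1][1] = 2.
  L[3][2] = (-6) / L[2][2] = -3.
Step 4: L[3][3] = √(1) = 1.

L[1][0] = -1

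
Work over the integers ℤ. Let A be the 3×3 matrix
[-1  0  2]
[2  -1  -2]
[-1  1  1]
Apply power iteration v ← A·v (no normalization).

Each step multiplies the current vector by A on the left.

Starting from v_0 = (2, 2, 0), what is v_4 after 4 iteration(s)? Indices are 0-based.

v_0 = (2, 2, 0).
v_1 = A·v_0 = (-2, 2, 0).
v_2 = A·v_1 = (2, -6, 4).
v_3 = A·v_2 = (6, 2, -4).
v_4 = A·v_3 = (-14, 18, -8).

v_4 = (-14, 18, -8)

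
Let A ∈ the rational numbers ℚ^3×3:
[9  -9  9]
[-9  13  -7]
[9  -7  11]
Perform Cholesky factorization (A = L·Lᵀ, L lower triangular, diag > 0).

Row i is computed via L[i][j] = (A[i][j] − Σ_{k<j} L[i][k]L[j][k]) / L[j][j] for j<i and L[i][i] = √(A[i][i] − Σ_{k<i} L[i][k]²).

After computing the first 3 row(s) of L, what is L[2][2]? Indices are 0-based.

Step 1: L[0][0] = √(9) = 3.
  L[1][0] = (-9) / L[0][0] = -3.
Step 2: L[1][1] = √(4) = 2.
  L[2][0] = (9) / L[0][0] = 3.
  L[2][1] = (2) / L[1][1] = 1.
Step 3: L[2][2] = √(1) = 1.

L[2][2] = 1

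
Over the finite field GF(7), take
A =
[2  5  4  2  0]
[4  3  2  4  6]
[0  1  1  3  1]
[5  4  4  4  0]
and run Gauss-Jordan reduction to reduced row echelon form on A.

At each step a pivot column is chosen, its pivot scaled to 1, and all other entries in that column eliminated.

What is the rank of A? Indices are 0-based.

rank = 4

step 1: normalize row 0 (÷2) = (1, 6, 2, 1, 0)
  row 1: subtract 4×row0 = (0, 0, 1, 0, 6)
  row 3: subtract 5×row0 = (0, 2, 1, 6, 0)
step 2: exchange rows 1,2
step 2: normalize row 1 (÷1) = (0, 1, 1, 3, 1)
  row 0: subtract 6×row1 = (1, 0, 3, 4, 1)
  row 3: subtract 2×row1 = (0, 0, 6, 0, 5)
step 3: normalize row 2 (÷1) = (0, 0, 1, 0, 6)
  row 0: subtract 3×row2 = (1, 0, 0, 4, 4)
  row 1: subtract 1×row2 = (0, 1, 0, 3, 2)
  row 3: subtract 6×row2 = (0, 0, 0, 0, 4)
skip col 3 (zero from row 3)
step 4: normalize row 3 (÷4) = (0, 0, 0, 0, 1)
  row 0: subtract 4×row3 = (1, 0, 0, 4, 0)
  row 1: subtract 2×row3 = (0, 1, 0, 3, 0)
  row 2: subtract 6×row3 = (0, 0, 1, 0, 0)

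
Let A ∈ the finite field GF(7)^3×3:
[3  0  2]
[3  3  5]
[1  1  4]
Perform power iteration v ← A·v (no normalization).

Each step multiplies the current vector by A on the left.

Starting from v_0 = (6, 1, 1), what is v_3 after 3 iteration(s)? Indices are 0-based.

v_0 = (6, 1, 1).
v_1 = A·v_0 = (6, 5, 4).
v_2 = A·v_1 = (5, 4, 6).
v_3 = A·v_2 = (6, 1, 5).

v_3 = (6, 1, 5)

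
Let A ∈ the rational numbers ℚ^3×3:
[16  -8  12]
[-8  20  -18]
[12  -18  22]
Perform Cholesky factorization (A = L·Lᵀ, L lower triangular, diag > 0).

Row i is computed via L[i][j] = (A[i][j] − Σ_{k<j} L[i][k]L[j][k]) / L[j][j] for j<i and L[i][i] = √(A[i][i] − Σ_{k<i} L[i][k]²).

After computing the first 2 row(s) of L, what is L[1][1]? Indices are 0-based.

L[1][1] = 4

Step 1: L[0][0] = √(16) = 4.
  L[1][0] = (-8) / L[0][0] = -2.
Step 2: L[1][1] = √(16) = 4.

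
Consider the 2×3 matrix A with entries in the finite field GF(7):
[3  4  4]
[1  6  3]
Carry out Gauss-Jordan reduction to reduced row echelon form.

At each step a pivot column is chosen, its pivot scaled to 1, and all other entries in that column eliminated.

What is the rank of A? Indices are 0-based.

rank = 2

step 1: normalize row 0 (÷3) = (1, 6, 6)
  row 1: subtract 1×row0 = (0, 0, 4)
skip col 1 (zero from row 1)
step 2: normalize row 1 (÷4) = (0, 0, 1)
  row 0: subtract 6×row1 = (1, 6, 0)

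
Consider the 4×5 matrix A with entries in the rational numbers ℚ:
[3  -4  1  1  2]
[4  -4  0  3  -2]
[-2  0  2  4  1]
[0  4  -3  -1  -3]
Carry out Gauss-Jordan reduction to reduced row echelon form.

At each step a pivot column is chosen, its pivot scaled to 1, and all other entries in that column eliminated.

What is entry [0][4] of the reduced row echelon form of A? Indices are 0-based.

M[0][4] = 7/2

pivot(0,0)=3: scale R0 → (1, -4/3, 1/3, 1/3, 2/3)
  clear (1,0): R1 −= (4)R0 → (0, 4/3, -4/3, 5/3, -14/3)
  clear (2,0): R2 −= (-2)R0 → (0, -8/3, 8/3, 14/3, 7/3)
pivot(1,1)=4/3: scale R1 → (0, 1, -1, 5/4, -7/2)
  clear (0,1): R0 −= (-4/3)R1 → (1, 0, -1, 2, -4)
  clear (2,1): R2 −= (-8/3)R1 → (0, 0, 0, 8, -7)
  clear (3,1): R3 −= (4)R1 → (0, 0, 1, -6, 11)
pivot(2,2): swap R2↔R3
pivot(2,2)=1: scale R2 → (0, 0, 1, -6, 11)
  clear (0,2): R0 −= (-1)R2 → (1, 0, 0, -4, 7)
  clear (1,2): R1 −= (-1)R2 → (0, 1, 0, -19/4, 15/2)
pivot(3,3)=8: scale R3 → (0, 0, 0, 1, -7/8)
  clear (0,3): R0 −= (-4)R3 → (1, 0, 0, 0, 7/2)
  clear (1,3): R1 −= (-19/4)R3 → (0, 1, 0, 0, 107/32)
  clear (2,3): R2 −= (-6)R3 → (0, 0, 1, 0, 23/4)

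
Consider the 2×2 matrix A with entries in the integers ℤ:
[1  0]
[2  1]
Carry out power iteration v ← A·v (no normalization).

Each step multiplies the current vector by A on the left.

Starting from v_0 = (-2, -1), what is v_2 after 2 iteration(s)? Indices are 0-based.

v_2 = (-2, -9)

v_0 = (-2, -1).
v_1 = A·v_0 = (-2, -5).
v_2 = A·v_1 = (-2, -9).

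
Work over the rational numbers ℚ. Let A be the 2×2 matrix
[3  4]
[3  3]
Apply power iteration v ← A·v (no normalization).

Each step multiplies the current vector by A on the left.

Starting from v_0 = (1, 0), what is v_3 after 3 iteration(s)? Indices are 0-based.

v_0 = (1, 0).
v_1 = A·v_0 = (3, 3).
v_2 = A·v_1 = (21, 18).
v_3 = A·v_2 = (135, 117).

v_3 = (135, 117)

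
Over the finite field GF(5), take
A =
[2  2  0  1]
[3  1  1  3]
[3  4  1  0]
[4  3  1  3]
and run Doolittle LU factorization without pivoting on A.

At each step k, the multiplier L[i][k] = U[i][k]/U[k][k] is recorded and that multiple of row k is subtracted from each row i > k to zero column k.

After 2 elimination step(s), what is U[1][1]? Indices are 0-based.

Step 1: pivot at (0,0) is 2.
  row1 ← row1 − (4)·row0  ⇒  L[1][0]=4, U row1=(0, 3, 1, 4)
  row2 ← row2 − (4)·row0  ⇒  L[2][0]=4, U row2=(0, 1, 1, 1)
  row3 ← row3 − (2)·row0  ⇒  L[3][0]=2, U row3=(0, 4, 1, 1)
Step 2: pivot at (1,1) is 3.
  row2 ← row2 − (2)·row1  ⇒  L[2][1]=2, U row2=(0, 0, 4, 3)
  row3 ← row3 − (3)·row1  ⇒  L[3][1]=3, U row3=(0, 0, 3, 4)

U[1][1] = 3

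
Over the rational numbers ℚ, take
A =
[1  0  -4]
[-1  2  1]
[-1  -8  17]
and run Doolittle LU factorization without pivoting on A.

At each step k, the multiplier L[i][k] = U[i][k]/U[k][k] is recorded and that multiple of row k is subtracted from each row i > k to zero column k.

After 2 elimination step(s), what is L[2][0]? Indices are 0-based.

[col 0] pivot 1
  R1 -= -1*R0 → (0, 2, -3)  (L[1][0] := -1)
  R2 -= -1*R0 → (0, -8, 13)  (L[2][0] := -1)
[col 1] pivot 2
  R2 -= -4*R1 → (0, 0, 1)  (L[2][1] := -4)

L[2][0] = -1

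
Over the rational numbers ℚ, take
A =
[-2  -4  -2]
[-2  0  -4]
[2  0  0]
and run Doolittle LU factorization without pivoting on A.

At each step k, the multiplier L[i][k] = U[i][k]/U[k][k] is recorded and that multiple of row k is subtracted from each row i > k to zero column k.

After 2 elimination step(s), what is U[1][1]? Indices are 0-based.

Step 1: pivot at (0,0) is -2.
  row1 ← row1 − (1)·row0  ⇒  L[1][0]=1, U row1=(0, 4, -2)
  row2 ← row2 − (-1)·row0  ⇒  L[2][0]=-1, U row2=(0, -4, -2)
Step 2: pivot at (1,1) is 4.
  row2 ← row2 − (-1)·row1  ⇒  L[2][1]=-1, U row2=(0, 0, -4)

U[1][1] = 4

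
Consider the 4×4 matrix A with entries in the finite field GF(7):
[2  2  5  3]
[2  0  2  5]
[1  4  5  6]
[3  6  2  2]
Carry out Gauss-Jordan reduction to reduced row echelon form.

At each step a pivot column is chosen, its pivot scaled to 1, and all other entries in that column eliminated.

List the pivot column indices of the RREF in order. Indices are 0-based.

pivot columns: 0, 1, 2, 3

pivot(0,0)=2: scale R0 → (1, 1, 6, 5)
  clear (1,0): R1 −= (2)R0 → (0, 5, 4, 2)
  clear (2,0): R2 −= (1)R0 → (0, 3, 6, 1)
  clear (3,0): R3 −= (3)R0 → (0, 3, 5, 1)
pivot(1,1)=5: scale R1 → (0, 1, 5, 6)
  clear (0,1): R0 −= (1)R1 → (1, 0, 1, 6)
  clear (2,1): R2 −= (3)R1 → (0, 0, 5, 4)
  clear (3,1): R3 −= (3)R1 → (0, 0, 4, 4)
pivot(2,2)=5: scale R2 → (0, 0, 1, 5)
  clear (0,2): R0 −= (1)R2 → (1, 0, 0, 1)
  clear (1,2): R1 −= (5)R2 → (0, 1, 0, 2)
  clear (3,2): R3 −= (4)R2 → (0, 0, 0, 5)
pivot(3,3)=5: scale R3 → (0, 0, 0, 1)
  clear (0,3): R0 −= (1)R3 → (1, 0, 0, 0)
  clear (1,3): R1 −= (2)R3 → (0, 1, 0, 0)
  clear (2,3): R2 −= (5)R3 → (0, 0, 1, 0)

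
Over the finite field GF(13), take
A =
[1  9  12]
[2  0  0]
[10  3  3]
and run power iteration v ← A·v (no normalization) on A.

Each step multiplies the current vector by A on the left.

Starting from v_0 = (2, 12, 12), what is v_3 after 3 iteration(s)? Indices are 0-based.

v_3 = (5, 6, 2)

v_0 = (2, 12, 12).
v_1 = A·v_0 = (7, 4, 1).
v_2 = A·v_1 = (3, 1, 7).
v_3 = A·v_2 = (5, 6, 2).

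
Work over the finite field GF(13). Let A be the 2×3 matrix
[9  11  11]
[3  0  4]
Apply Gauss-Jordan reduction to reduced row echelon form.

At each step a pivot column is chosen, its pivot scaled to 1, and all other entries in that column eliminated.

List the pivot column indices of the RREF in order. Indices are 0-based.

pivot columns: 0, 1

[1] R0 /= 9  ⇒  (1, 7, 7)
     R1 -= 3·R0  ⇒  (0, 5, 9)
[2] R1 /= 5  ⇒  (0, 1, 7)
     R0 -= 7·R1  ⇒  (1, 0, 10)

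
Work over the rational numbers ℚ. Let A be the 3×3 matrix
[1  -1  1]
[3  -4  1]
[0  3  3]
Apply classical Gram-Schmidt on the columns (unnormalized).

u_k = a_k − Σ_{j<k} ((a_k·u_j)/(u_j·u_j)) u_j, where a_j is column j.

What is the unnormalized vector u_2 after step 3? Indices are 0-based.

u_2 = (27/91, -9/91, -3/91)

Step 1: u_0 = a_0 = (1, 3, 0).
Step 2: u_1 = a_1 − (-13/10)·u_0 = (3/10, -1/10, 3).
Step 3: u_2 = a_2 − (2/5)·u_0 − (92/91)·u_1 = (27/91, -9/91, -3/91).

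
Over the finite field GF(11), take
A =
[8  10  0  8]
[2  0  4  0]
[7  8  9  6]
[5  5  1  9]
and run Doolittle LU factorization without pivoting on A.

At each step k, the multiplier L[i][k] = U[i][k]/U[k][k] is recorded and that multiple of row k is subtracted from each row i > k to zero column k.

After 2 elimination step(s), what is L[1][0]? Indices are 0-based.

L[1][0] = 3

Step 1: pivot at (0,0) is 8.
  row1 ← row1 − (3)·row0  ⇒  L[1][0]=3, U row1=(0, 3, 4, 9)
  row2 ← row2 − (5)·row0  ⇒  L[2][0]=5, U row2=(0, 2, 9, 10)
  row3 ← row3 − (2)·row0  ⇒  L[3][0]=2, U row3=(0, 7, 1, 4)
Step 2: pivot at (1,1) is 3.
  row2 ← row2 − (8)·row1  ⇒  L[2][1]=8, U row2=(0, 0, 10, 4)
  row3 ← row3 − (6)·row1  ⇒  L[3][1]=6, U row3=(0, 0, 10, 5)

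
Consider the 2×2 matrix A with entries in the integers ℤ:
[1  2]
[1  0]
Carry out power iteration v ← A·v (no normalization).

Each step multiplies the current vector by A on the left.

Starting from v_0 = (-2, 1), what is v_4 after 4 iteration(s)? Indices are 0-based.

v_4 = (-12, -4)

v_0 = (-2, 1).
v_1 = A·v_0 = (0, -2).
v_2 = A·v_1 = (-4, 0).
v_3 = A·v_2 = (-4, -4).
v_4 = A·v_3 = (-12, -4).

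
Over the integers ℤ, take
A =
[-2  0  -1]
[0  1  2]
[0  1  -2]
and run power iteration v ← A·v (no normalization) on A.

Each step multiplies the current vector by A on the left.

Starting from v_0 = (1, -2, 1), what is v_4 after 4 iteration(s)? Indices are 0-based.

v_0 = (1, -2, 1).
v_1 = A·v_0 = (-3, 0, -4).
v_2 = A·v_1 = (10, -8, 8).
v_3 = A·v_2 = (-28, 8, -24).
v_4 = A·v_3 = (80, -40, 56).

v_4 = (80, -40, 56)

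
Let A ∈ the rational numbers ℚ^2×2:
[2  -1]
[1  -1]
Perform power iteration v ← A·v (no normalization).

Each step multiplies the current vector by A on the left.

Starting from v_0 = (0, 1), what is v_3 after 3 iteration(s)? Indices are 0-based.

v_3 = (-2, -1)

v_0 = (0, 1).
v_1 = A·v_0 = (-1, -1).
v_2 = A·v_1 = (-1, 0).
v_3 = A·v_2 = (-2, -1).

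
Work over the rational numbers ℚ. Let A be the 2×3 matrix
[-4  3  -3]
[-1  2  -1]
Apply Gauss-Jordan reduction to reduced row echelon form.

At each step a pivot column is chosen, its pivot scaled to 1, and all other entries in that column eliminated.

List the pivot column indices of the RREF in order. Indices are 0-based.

pivot columns: 0, 1

pivot(0,0)=-4: scale R0 → (1, -3/4, 3/4)
  clear (1,0): R1 −= (-1)R0 → (0, 5/4, -1/4)
pivot(1,1)=5/4: scale R1 → (0, 1, -1/5)
  clear (0,1): R0 −= (-3/4)R1 → (1, 0, 3/5)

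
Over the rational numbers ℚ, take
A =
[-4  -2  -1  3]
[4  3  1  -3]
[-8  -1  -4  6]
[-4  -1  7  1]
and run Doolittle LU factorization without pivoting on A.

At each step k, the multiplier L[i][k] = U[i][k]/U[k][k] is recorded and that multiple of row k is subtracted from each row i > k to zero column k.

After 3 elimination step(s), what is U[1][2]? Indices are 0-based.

Step 1: pivot at (0,0) is -4.
  row1 ← row1 − (-1)·row0  ⇒  L[1][0]=-1, U row1=(0, 1, 0, 0)
  row2 ← row2 − (2)·row0  ⇒  L[2][0]=2, U row2=(0, 3, -2, 0)
  row3 ← row3 − (1)·row0  ⇒  L[3][0]=1, U row3=(0, 1, 8, -2)
Step 2: pivot at (1,1) is 1.
  row2 ← row2 − (3)·row1  ⇒  L[2][1]=3, U row2=(0, 0, -2, 0)
  row3 ← row3 − (1)·row1  ⇒  L[3][1]=1, U row3=(0, 0, 8, -2)
Step 3: pivot at (2,2) is -2.
  row3 ← row3 − (-4)·row2  ⇒  L[3][2]=-4, U row3=(0, 0, 0, -2)

U[1][2] = 0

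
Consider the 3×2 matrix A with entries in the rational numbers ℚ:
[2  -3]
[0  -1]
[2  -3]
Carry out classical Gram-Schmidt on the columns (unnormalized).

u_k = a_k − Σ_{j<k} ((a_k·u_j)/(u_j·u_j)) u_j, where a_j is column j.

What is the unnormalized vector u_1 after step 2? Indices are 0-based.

Step 1: u_0 = a_0 = (2, 0, 2).
Step 2: u_1 = a_1 − (-3/2)·u_0 = (0, -1, 0).

u_1 = (0, -1, 0)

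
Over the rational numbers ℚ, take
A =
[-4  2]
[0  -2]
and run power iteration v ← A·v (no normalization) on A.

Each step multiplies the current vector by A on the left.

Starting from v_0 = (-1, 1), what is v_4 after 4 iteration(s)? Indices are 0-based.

v_4 = (-496, 16)

v_0 = (-1, 1).
v_1 = A·v_0 = (6, -2).
v_2 = A·v_1 = (-28, 4).
v_3 = A·v_2 = (120, -8).
v_4 = A·v_3 = (-496, 16).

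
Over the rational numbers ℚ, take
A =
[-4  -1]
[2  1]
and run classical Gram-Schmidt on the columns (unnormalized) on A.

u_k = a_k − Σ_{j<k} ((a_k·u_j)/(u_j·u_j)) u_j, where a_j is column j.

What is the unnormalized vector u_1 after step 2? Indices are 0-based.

Step 1: u_0 = a_0 = (-4, 2).
Step 2: u_1 = a_1 − (3/10)·u_0 = (1/5, 2/5).

u_1 = (1/5, 2/5)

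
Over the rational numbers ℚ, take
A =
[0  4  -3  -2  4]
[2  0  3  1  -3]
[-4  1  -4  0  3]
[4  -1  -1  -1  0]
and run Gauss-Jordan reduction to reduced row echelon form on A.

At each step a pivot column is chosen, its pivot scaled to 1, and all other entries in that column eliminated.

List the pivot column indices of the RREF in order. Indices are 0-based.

[1] R0 <-> R1
[1] R0 /= 2  ⇒  (1, 0, 3/2, 1/2, -3/2)
     R2 -= -4·R0  ⇒  (0, 1, 2, 2, -3)
     R3 -= 4·R0  ⇒  (0, -1, -7, -3, 6)
[2] R1 /= 4  ⇒  (0, 1, -3/4, -1/2, 1)
     R2 -= 1·R1  ⇒  (0, 0, 11/4, 5/2, -4)
     R3 -= -1·R1  ⇒  (0, 0, -31/4, -7/2, 7)
[3] R2 /= 11/4  ⇒  (0, 0, 1, 10/11, -16/11)
     R0 -= 3/2·R2  ⇒  (1, 0, 0, -19/22, 15/22)
     R1 -= -3/4·R2  ⇒  (0, 1, 0, 2/11, -1/11)
     R3 -= -31/4·R2  ⇒  (0, 0, 0, 39/11, -47/11)
[4] R3 /= 39/11  ⇒  (0, 0, 0, 1, -47/39)
     R0 -= -19/22·R3  ⇒  (1, 0, 0, 0, -14/39)
     R1 -= 2/11·R3  ⇒  (0, 1, 0, 0, 5/39)
     R2 -= 10/11·R3  ⇒  (0, 0, 1, 0, -14/39)

pivot columns: 0, 1, 2, 3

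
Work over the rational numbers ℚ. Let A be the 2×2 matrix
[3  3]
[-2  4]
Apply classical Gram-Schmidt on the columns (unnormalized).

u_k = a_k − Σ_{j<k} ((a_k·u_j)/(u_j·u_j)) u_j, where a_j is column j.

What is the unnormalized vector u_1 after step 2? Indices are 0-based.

u_1 = (36/13, 54/13)

Step 1: u_0 = a_0 = (3, -2).
Step 2: u_1 = a_1 − (1/13)·u_0 = (36/13, 54/13).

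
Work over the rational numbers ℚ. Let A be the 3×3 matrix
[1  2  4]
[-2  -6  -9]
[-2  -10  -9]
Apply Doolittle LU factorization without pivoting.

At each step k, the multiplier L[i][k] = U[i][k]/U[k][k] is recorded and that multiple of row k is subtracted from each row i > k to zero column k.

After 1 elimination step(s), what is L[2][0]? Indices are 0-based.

L[2][0] = -2

Step 1: pivot at (0,0) is 1.
  row1 ← row1 − (-2)·row0  ⇒  L[1][0]=-2, U row1=(0, -2, -1)
  row2 ← row2 − (-2)·row0  ⇒  L[2][0]=-2, U row2=(0, -6, -1)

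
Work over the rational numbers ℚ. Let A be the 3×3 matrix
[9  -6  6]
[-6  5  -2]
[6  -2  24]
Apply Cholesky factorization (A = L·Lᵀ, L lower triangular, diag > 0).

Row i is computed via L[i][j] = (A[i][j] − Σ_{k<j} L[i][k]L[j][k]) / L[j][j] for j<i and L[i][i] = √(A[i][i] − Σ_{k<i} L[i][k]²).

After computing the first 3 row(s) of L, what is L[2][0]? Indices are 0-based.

L[2][0] = 2

Step 1: L[0][0] = √(9) = 3.
  L[1][0] = (-6) / L[0][0] = -2.
Step 2: L[1][1] = √(1) = 1.
  L[2][0] = (6) / L[0][0] = 2.
  L[2][1] = (2) / L[1][1] = 2.
Step 3: L[2][2] = √(16) = 4.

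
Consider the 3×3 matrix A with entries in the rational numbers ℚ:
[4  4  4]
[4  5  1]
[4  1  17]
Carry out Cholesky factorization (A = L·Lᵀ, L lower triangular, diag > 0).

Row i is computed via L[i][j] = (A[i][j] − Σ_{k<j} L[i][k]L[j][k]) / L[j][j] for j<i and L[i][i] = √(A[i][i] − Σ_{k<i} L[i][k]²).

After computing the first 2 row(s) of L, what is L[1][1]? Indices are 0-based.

Step 1: L[0][0] = √(4) = 2.
  L[1][0] = (4) / L[0][0] = 2.
Step 2: L[1][1] = √(1) = 1.

L[1][1] = 1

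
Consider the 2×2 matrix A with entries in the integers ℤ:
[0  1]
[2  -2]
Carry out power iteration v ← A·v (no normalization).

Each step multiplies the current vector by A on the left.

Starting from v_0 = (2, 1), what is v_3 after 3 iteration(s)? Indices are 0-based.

v_0 = (2, 1).
v_1 = A·v_0 = (1, 2).
v_2 = A·v_1 = (2, -2).
v_3 = A·v_2 = (-2, 8).

v_3 = (-2, 8)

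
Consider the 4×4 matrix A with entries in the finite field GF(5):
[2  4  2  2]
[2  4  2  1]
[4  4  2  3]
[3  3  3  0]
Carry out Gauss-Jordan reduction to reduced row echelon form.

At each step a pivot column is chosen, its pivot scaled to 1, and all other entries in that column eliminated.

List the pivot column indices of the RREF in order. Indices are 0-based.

step 1: normalize row 0 (÷2) = (1, 2, 1, 1)
  row 1: subtract 2×row0 = (0, 0, 0, 4)
  row 2: subtract 4×row0 = (0, 1, 3, 4)
  row 3: subtract 3×row0 = (0, 2, 0, 2)
step 2: exchange rows 1,2
step 2: normalize row 1 (÷1) = (0, 1, 3, 4)
  row 0: subtract 2×row1 = (1, 0, 0, 3)
  row 3: subtract 2×row1 = (0, 0, 4, 4)
step 3: exchange rows 2,3
step 3: normalize row 2 (÷4) = (0, 0, 1, 1)
  row 1: subtract 3×row2 = (0, 1, 0, 1)
step 4: normalize row 3 (÷4) = (0, 0, 0, 1)
  row 0: subtract 3×row3 = (1, 0, 0, 0)
  row 1: subtract 1×row3 = (0, 1, 0, 0)
  row 2: subtract 1×row3 = (0, 0, 1, 0)

pivot columns: 0, 1, 2, 3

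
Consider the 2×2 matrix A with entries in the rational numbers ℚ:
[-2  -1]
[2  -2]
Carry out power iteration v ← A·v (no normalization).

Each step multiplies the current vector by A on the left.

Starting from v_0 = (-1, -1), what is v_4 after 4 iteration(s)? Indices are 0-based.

v_4 = (12, 60)

v_0 = (-1, -1).
v_1 = A·v_0 = (3, 0).
v_2 = A·v_1 = (-6, 6).
v_3 = A·v_2 = (6, -24).
v_4 = A·v_3 = (12, 60).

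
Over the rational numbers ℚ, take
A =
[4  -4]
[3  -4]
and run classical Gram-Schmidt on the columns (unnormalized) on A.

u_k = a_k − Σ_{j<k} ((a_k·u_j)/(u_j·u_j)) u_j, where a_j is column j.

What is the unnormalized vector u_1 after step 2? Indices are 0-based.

u_1 = (12/25, -16/25)

Step 1: u_0 = a_0 = (4, 3).
Step 2: u_1 = a_1 − (-28/25)·u_0 = (12/25, -16/25).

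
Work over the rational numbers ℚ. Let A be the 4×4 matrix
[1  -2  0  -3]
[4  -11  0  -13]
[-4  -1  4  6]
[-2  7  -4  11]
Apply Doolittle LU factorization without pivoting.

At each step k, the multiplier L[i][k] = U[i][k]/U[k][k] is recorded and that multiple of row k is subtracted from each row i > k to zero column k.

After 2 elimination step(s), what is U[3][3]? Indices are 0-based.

[col 0] pivot 1
  R1 -= 4*R0 → (0, -3, 0, -1)  (L[1][0] := 4)
  R2 -= -4*R0 → (0, -9, 4, -6)  (L[2][0] := -4)
  R3 -= -2*R0 → (0, 3, -4, 5)  (L[3][0] := -2)
[col 1] pivot -3
  R2 -= 3*R1 → (0, 0, 4, -3)  (L[2][1] := 3)
  R3 -= -1*R1 → (0, 0, -4, 4)  (L[3][1] := -1)

U[3][3] = 4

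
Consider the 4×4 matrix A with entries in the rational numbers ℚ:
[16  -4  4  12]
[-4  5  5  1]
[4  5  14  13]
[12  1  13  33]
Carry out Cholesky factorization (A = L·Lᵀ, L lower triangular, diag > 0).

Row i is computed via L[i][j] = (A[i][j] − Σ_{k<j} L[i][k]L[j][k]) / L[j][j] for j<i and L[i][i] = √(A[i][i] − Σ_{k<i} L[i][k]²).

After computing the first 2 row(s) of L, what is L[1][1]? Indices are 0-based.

L[1][1] = 2

Step 1: L[0][0] = √(16) = 4.
  L[1][0] = (-4) / L[0][0] = -1.
Step 2: L[1][1] = √(4) = 2.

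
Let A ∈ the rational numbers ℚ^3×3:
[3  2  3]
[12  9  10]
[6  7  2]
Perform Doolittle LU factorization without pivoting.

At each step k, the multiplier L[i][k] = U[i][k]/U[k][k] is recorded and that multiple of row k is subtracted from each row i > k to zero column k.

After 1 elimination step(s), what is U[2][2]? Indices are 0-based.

U[2][2] = -4

[col 0] pivot 3
  R1 -= 4*R0 → (0, 1, -2)  (L[1][0] := 4)
  R2 -= 2*R0 → (0, 3, -4)  (L[2][0] := 2)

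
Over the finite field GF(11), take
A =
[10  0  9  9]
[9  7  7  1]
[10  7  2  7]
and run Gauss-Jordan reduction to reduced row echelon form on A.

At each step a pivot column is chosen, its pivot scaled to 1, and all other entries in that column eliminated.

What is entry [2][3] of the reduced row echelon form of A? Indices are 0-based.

pivot(0,0)=10: scale R0 → (1, 0, 2, 2)
  clear (1,0): R1 −= (9)R0 → (0, 7, 0, 5)
  clear (2,0): R2 −= (10)R0 → (0, 7, 4, 9)
pivot(1,1)=7: scale R1 → (0, 1, 0, 7)
  clear (2,1): R2 −= (7)R1 → (0, 0, 4, 4)
pivot(2,2)=4: scale R2 → (0, 0, 1, 1)
  clear (0,2): R0 −= (2)R2 → (1, 0, 0, 0)

M[2][3] = 1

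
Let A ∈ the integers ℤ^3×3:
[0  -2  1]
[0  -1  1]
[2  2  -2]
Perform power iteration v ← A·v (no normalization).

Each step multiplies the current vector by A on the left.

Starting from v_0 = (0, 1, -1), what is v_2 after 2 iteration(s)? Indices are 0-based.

v_2 = (8, 6, -18)

v_0 = (0, 1, -1).
v_1 = A·v_0 = (-3, -2, 4).
v_2 = A·v_1 = (8, 6, -18).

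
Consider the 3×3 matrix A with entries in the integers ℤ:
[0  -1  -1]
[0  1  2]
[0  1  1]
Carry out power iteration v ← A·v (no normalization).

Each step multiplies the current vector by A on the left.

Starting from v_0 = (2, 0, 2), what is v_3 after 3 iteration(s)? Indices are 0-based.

v_0 = (2, 0, 2).
v_1 = A·v_0 = (-2, 4, 2).
v_2 = A·v_1 = (-6, 8, 6).
v_3 = A·v_2 = (-14, 20, 14).

v_3 = (-14, 20, 14)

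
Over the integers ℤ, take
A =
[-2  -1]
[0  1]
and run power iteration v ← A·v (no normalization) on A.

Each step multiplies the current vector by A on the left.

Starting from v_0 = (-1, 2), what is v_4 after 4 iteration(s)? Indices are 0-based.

v_4 = (-6, 2)

v_0 = (-1, 2).
v_1 = A·v_0 = (0, 2).
v_2 = A·v_1 = (-2, 2).
v_3 = A·v_2 = (2, 2).
v_4 = A·v_3 = (-6, 2).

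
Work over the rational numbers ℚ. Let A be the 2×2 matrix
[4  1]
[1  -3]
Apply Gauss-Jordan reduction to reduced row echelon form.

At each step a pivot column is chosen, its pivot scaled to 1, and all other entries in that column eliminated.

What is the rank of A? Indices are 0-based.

pivot(0,0)=4: scale R0 → (1, 1/4)
  clear (1,0): R1 −= (1)R0 → (0, -13/4)
pivot(1,1)=-13/4: scale R1 → (0, 1)
  clear (0,1): R0 −= (1/4)R1 → (1, 0)

rank = 2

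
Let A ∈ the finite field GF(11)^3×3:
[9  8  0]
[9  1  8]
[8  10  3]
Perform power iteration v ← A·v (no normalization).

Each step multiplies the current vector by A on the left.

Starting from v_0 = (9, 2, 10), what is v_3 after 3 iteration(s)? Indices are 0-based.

v_3 = (5, 1, 4)

v_0 = (9, 2, 10).
v_1 = A·v_0 = (9, 9, 1).
v_2 = A·v_1 = (10, 10, 0).
v_3 = A·v_2 = (5, 1, 4).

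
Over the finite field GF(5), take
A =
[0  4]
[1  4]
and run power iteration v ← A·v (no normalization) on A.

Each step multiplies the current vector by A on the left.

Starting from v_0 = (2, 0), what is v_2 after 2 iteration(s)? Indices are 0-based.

v_0 = (2, 0).
v_1 = A·v_0 = (0, 2).
v_2 = A·v_1 = (3, 3).

v_2 = (3, 3)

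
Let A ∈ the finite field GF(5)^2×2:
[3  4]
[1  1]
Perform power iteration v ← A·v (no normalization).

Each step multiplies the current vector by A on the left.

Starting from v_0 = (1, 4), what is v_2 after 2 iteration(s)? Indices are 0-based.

v_2 = (2, 4)

v_0 = (1, 4).
v_1 = A·v_0 = (4, 0).
v_2 = A·v_1 = (2, 4).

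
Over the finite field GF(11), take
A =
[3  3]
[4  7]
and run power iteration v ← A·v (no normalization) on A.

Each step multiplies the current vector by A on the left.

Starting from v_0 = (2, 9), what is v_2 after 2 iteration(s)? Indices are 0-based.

v_2 = (4, 2)

v_0 = (2, 9).
v_1 = A·v_0 = (0, 5).
v_2 = A·v_1 = (4, 2).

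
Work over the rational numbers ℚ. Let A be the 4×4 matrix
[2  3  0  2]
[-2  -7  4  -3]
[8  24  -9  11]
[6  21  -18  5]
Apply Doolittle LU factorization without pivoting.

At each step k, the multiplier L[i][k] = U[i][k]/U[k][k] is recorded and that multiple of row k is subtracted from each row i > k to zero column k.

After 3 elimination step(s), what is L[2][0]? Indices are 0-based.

L[2][0] = 4

Step 1: pivot at (0,0) is 2.
  row1 ← row1 − (-1)·row0  ⇒  L[1][0]=-1, U row1=(0, -4, 4, -1)
  row2 ← row2 − (4)·row0  ⇒  L[2][0]=4, U row2=(0, 12, -9, 3)
  row3 ← row3 − (3)·row0  ⇒  L[3][0]=3, U row3=(0, 12, -18, -1)
Step 2: pivot at (1,1) is -4.
  row2 ← row2 − (-3)·row1  ⇒  L[2][1]=-3, U row2=(0, 0, 3, 0)
  row3 ← row3 − (-3)·row1  ⇒  L[3][1]=-3, U row3=(0, 0, -6, -4)
Step 3: pivot at (2,2) is 3.
  row3 ← row3 − (-2)·row2  ⇒  L[3][2]=-2, U row3=(0, 0, 0, -4)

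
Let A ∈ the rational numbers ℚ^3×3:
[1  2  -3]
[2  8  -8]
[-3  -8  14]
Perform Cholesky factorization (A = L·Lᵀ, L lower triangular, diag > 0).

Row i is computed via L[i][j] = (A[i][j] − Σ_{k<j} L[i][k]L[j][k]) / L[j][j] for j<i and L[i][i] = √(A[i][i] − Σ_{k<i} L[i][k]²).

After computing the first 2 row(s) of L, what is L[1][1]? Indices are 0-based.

L[1][1] = 2

Step 1: L[0][0] = √(1) = 1.
  L[1][0] = (2) / L[0][0] = 2.
Step 2: L[1][1] = √(4) = 2.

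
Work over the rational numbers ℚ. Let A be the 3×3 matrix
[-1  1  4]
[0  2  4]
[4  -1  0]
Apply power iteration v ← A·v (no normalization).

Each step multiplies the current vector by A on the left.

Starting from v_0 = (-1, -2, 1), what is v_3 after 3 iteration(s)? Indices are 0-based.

v_0 = (-1, -2, 1).
v_1 = A·v_0 = (3, 0, -2).
v_2 = A·v_1 = (-11, -8, 12).
v_3 = A·v_2 = (51, 32, -36).

v_3 = (51, 32, -36)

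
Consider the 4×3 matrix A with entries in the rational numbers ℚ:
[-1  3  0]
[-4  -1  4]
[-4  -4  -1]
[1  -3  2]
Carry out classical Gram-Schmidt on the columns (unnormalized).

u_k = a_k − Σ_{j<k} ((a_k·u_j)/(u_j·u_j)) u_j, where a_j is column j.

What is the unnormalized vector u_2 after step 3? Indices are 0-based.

Step 1: u_0 = a_0 = (-1, -4, -4, 1).
Step 2: u_1 = a_1 − (7/17)·u_0 = (58/17, 11/17, -40/17, -58/17).
Step 3: u_2 = a_2 − (-5/17)·u_0 − (-32/497)·u_1 = (-37/497, 1424/497, -1157/497, 1031/497).

u_2 = (-37/497, 1424/497, -1157/497, 1031/497)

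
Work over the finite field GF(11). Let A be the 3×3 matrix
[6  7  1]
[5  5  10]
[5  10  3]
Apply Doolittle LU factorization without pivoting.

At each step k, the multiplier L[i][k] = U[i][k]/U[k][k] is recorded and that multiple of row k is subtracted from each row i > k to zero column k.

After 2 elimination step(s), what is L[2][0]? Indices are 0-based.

L[2][0] = 10

k=0: U[0][0]=6
  eliminate (1,0): mult=10, new row 1: (0, 1, 0); set L[1][0]=10
  eliminate (2,0): mult=10, new row 2: (0, 6, 4); set L[2][0]=10
k=1: U[1][1]=1
  eliminate (2,1): mult=6, new row 2: (0, 0, 4); set L[2][1]=6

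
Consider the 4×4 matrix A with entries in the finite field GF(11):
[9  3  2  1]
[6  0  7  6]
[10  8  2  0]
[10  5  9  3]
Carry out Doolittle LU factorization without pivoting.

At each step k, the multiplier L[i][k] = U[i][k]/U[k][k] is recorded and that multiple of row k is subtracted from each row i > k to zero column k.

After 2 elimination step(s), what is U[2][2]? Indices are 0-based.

k=0: U[0][0]=9
  eliminate (1,0): mult=8, new row 1: (0, 9, 2, 9); set L[1][0]=8
  eliminate (2,0): mult=6, new row 2: (0, 1, 1, 5); set L[2][0]=6
  eliminate (3,0): mult=6, new row 3: (0, 9, 8, 8); set L[3][0]=6
k=1: U[1][1]=9
  eliminate (2,1): mult=5, new row 2: (0, 0, 2, 4); set L[2][1]=5
  eliminate (3,1): mult=1, new row 3: (0, 0, 6, 10); set L[3][1]=1

U[2][2] = 2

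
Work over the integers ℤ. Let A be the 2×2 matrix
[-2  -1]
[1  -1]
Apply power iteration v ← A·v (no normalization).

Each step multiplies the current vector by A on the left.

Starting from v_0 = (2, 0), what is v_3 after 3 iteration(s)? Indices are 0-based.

v_3 = (-6, 12)

v_0 = (2, 0).
v_1 = A·v_0 = (-4, 2).
v_2 = A·v_1 = (6, -6).
v_3 = A·v_2 = (-6, 12).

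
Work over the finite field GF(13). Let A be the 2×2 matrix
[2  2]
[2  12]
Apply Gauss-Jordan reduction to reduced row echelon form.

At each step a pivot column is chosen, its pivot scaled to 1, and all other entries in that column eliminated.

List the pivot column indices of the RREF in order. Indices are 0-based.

pivot(0,0)=2: scale R0 → (1, 1)
  clear (1,0): R1 −= (2)R0 → (0, 10)
pivot(1,1)=10: scale R1 → (0, 1)
  clear (0,1): R0 −= (1)R1 → (1, 0)

pivot columns: 0, 1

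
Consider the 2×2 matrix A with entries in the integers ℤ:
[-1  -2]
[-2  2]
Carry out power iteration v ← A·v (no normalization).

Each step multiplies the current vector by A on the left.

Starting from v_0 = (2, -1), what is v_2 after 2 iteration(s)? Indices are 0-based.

v_0 = (2, -1).
v_1 = A·v_0 = (0, -6).
v_2 = A·v_1 = (12, -12).

v_2 = (12, -12)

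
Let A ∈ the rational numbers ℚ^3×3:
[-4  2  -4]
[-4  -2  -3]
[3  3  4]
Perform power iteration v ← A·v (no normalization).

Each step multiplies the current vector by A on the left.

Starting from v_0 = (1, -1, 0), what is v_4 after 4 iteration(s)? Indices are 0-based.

v_0 = (1, -1, 0).
v_1 = A·v_0 = (-6, -2, 0).
v_2 = A·v_1 = (20, 28, -24).
v_3 = A·v_2 = (72, -64, 48).
v_4 = A·v_3 = (-608, -304, 216).

v_4 = (-608, -304, 216)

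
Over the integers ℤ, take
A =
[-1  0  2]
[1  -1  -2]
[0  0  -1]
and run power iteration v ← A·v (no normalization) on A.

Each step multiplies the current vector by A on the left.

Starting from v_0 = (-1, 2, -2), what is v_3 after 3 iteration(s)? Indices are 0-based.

v_3 = (-11, 19, 2)

v_0 = (-1, 2, -2).
v_1 = A·v_0 = (-3, 1, 2).
v_2 = A·v_1 = (7, -8, -2).
v_3 = A·v_2 = (-11, 19, 2).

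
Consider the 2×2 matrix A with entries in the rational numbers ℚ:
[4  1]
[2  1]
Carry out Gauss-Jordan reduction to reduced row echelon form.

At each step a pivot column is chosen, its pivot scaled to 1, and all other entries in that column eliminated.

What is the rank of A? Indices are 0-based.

[1] R0 /= 4  ⇒  (1, 1/4)
     R1 -= 2·R0  ⇒  (0, 1/2)
[2] R1 /= 1/2  ⇒  (0, 1)
     R0 -= 1/4·R1  ⇒  (1, 0)

rank = 2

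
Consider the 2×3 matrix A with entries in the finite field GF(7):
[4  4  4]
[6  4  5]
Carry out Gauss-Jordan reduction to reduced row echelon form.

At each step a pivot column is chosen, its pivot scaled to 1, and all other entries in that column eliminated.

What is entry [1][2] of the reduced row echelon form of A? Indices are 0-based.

[1] R0 /= 4  ⇒  (1, 1, 1)
     R1 -= 6·R0  ⇒  (0, 5, 6)
[2] R1 /= 5  ⇒  (0, 1, 4)
     R0 -= 1·R1  ⇒  (1, 0, 4)

M[1][2] = 4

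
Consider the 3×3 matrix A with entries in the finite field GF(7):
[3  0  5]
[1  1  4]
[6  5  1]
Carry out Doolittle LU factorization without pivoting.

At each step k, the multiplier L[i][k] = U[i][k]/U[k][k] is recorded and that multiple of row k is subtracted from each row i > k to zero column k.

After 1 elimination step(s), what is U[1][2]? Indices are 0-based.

U[1][2] = 0

[col 0] pivot 3
  R1 -= 5*R0 → (0, 1, 0)  (L[1][0] := 5)
  R2 -= 2*R0 → (0, 5, 5)  (L[2][0] := 2)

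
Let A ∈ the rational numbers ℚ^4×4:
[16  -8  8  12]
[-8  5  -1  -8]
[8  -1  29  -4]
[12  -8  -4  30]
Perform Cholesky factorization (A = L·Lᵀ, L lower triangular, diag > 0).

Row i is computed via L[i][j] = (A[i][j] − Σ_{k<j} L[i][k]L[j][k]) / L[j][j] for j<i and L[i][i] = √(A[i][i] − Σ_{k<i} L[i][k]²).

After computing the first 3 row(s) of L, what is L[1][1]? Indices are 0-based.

L[1][1] = 1

Step 1: L[0][0] = √(16) = 4.
  L[1][0] = (-8) / L[0][0] = -2.
Step 2: L[1][1] = √(1) = 1.
  L[2][0] = (8) / L[0][0] = 2.
  L[2][1] = (3) / L[1][1] = 3.
Step 3: L[2][2] = √(16) = 4.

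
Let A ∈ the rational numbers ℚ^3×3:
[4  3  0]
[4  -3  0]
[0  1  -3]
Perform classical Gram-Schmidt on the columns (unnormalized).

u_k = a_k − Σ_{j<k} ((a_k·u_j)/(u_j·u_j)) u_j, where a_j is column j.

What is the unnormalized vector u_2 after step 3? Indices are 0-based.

Step 1: u_0 = a_0 = (4, 4, 0).
Step 2: u_1 = a_1 − (0)·u_0 = (3, -3, 1).
Step 3: u_2 = a_2 − (0)·u_0 − (-3/19)·u_1 = (9/19, -9/19, -54/19).

u_2 = (9/19, -9/19, -54/19)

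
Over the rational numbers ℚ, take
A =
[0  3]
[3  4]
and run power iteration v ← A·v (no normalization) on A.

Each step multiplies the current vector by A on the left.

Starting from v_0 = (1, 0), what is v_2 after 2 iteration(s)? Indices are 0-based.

v_0 = (1, 0).
v_1 = A·v_0 = (0, 3).
v_2 = A·v_1 = (9, 12).

v_2 = (9, 12)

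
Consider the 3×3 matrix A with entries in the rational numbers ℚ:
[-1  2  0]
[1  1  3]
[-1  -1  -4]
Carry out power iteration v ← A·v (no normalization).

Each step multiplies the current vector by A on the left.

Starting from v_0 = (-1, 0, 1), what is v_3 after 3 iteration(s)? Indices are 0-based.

v_3 = (-15, 24, -33)

v_0 = (-1, 0, 1).
v_1 = A·v_0 = (1, 2, -3).
v_2 = A·v_1 = (3, -6, 9).
v_3 = A·v_2 = (-15, 24, -33).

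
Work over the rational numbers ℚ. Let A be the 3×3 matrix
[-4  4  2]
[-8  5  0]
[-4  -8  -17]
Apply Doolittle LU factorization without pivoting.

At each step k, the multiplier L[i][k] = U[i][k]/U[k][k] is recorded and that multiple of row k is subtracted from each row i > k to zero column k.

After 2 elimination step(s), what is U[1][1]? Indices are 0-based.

U[1][1] = -3

Step 1: pivot at (0,0) is -4.
  row1 ← row1 − (2)·row0  ⇒  L[1][0]=2, U row1=(0, -3, -4)
  row2 ← row2 − (1)·row0  ⇒  L[2][0]=1, U row2=(0, -12, -19)
Step 2: pivot at (1,1) is -3.
  row2 ← row2 − (4)·row1  ⇒  L[2][1]=4, U row2=(0, 0, -3)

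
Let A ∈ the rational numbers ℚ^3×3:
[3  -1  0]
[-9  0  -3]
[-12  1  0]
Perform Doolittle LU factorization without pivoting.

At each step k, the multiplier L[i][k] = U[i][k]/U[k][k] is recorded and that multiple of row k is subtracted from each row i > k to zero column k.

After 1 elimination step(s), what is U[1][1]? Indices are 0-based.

U[1][1] = -3

Step 1: pivot at (0,0) is 3.
  row1 ← row1 − (-3)·row0  ⇒  L[1][0]=-3, U row1=(0, -3, -3)
  row2 ← row2 − (-4)·row0  ⇒  L[2][0]=-4, U row2=(0, -3, 0)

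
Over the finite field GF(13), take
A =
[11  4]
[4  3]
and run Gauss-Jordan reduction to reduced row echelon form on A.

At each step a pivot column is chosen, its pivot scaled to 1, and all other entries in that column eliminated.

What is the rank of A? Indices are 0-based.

pivot(0,0)=11: scale R0 → (1, 11)
  clear (1,0): R1 −= (4)R0 → (0, 11)
pivot(1,1)=11: scale R1 → (0, 1)
  clear (0,1): R0 −= (11)R1 → (1, 0)

rank = 2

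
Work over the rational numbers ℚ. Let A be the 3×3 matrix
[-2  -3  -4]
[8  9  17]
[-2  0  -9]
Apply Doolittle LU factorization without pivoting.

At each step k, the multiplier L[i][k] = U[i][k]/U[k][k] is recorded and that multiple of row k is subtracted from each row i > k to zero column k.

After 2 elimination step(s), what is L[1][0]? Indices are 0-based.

[col 0] pivot -2
  R1 -= -4*R0 → (0, -3, 1)  (L[1][0] := -4)
  R2 -= 1*R0 → (0, 3, -5)  (L[2][0] := 1)
[col 1] pivot -3
  R2 -= -1*R1 → (0, 0, -4)  (L[2][1] := -1)

L[1][0] = -4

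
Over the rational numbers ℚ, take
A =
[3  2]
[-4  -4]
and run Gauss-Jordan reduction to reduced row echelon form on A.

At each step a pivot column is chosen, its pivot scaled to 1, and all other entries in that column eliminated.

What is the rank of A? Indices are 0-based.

rank = 2

[1] R0 /= 3  ⇒  (1, 2/3)
     R1 -= -4·R0  ⇒  (0, -4/3)
[2] R1 /= -4/3  ⇒  (0, 1)
     R0 -= 2/3·R1  ⇒  (1, 0)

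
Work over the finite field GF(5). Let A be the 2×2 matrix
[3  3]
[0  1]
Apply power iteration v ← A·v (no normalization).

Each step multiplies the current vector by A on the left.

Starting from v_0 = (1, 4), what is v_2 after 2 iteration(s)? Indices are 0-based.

v_0 = (1, 4).
v_1 = A·v_0 = (0, 4).
v_2 = A·v_1 = (2, 4).

v_2 = (2, 4)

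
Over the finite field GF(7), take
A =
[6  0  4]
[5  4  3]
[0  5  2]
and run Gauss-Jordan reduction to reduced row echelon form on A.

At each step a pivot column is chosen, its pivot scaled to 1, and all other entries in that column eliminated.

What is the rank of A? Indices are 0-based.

rank = 3

pivot(0,0)=6: scale R0 → (1, 0, 3)
  clear (1,0): R1 −= (5)R0 → (0, 4, 2)
pivot(1,1)=4: scale R1 → (0, 1, 4)
  clear (2,1): R2 −= (5)R1 → (0, 0, 3)
pivot(2,2)=3: scale R2 → (0, 0, 1)
  clear (0,2): R0 −= (3)R2 → (1, 0, 0)
  clear (1,2): R1 −= (4)R2 → (0, 1, 0)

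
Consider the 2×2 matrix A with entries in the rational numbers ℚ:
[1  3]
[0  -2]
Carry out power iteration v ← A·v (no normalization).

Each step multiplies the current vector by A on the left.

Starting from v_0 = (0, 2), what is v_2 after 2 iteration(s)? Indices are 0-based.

v_2 = (-6, 8)

v_0 = (0, 2).
v_1 = A·v_0 = (6, -4).
v_2 = A·v_1 = (-6, 8).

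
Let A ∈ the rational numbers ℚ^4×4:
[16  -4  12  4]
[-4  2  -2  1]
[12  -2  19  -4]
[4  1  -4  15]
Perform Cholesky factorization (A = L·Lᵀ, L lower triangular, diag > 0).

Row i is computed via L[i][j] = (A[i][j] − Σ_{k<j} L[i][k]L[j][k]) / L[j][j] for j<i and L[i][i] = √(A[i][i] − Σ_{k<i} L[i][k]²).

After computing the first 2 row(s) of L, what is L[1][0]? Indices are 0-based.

L[1][0] = -1

Step 1: L[0][0] = √(16) = 4.
  L[1][0] = (-4) / L[0][0] = -1.
Step 2: L[1][1] = √(1) = 1.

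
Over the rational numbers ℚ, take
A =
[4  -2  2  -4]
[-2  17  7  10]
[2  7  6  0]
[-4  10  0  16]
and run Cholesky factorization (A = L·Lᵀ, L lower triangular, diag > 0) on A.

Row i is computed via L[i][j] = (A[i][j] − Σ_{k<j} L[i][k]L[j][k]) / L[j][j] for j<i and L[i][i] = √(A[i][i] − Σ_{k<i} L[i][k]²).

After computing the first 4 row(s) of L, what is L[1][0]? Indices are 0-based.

L[1][0] = -1

Step 1: L[0][0] = √(4) = 2.
  L[1][0] = (-2) / L[0][0] = -1.
Step 2: L[1][1] = √(16) = 4.
  L[2][0] = (2) / L[0][0] = 1.
  L[2][1] = (8) / L[1][1] = 2.
Step 3: L[2][2] = √(1) = 1.
  L[3][0] = (-4) / L[0][0] = -2.
  L[3][1] = (8) / L[1][1] = 2.
  L[3][2] = (-2) / L[2][2] = -2.
Step 4: L[3][3] = √(4) = 2.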